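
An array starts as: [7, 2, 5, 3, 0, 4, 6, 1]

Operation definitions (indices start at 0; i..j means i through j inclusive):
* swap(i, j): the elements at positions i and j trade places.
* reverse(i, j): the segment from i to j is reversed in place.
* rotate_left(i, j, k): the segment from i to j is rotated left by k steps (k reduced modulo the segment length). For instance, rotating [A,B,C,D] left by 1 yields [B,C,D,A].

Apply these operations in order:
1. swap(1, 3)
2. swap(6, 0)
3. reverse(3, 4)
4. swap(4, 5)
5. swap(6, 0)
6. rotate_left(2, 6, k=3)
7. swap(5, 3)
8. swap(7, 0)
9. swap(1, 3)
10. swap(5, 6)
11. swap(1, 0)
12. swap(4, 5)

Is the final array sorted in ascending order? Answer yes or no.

Answer: yes

Derivation:
After 1 (swap(1, 3)): [7, 3, 5, 2, 0, 4, 6, 1]
After 2 (swap(6, 0)): [6, 3, 5, 2, 0, 4, 7, 1]
After 3 (reverse(3, 4)): [6, 3, 5, 0, 2, 4, 7, 1]
After 4 (swap(4, 5)): [6, 3, 5, 0, 4, 2, 7, 1]
After 5 (swap(6, 0)): [7, 3, 5, 0, 4, 2, 6, 1]
After 6 (rotate_left(2, 6, k=3)): [7, 3, 2, 6, 5, 0, 4, 1]
After 7 (swap(5, 3)): [7, 3, 2, 0, 5, 6, 4, 1]
After 8 (swap(7, 0)): [1, 3, 2, 0, 5, 6, 4, 7]
After 9 (swap(1, 3)): [1, 0, 2, 3, 5, 6, 4, 7]
After 10 (swap(5, 6)): [1, 0, 2, 3, 5, 4, 6, 7]
After 11 (swap(1, 0)): [0, 1, 2, 3, 5, 4, 6, 7]
After 12 (swap(4, 5)): [0, 1, 2, 3, 4, 5, 6, 7]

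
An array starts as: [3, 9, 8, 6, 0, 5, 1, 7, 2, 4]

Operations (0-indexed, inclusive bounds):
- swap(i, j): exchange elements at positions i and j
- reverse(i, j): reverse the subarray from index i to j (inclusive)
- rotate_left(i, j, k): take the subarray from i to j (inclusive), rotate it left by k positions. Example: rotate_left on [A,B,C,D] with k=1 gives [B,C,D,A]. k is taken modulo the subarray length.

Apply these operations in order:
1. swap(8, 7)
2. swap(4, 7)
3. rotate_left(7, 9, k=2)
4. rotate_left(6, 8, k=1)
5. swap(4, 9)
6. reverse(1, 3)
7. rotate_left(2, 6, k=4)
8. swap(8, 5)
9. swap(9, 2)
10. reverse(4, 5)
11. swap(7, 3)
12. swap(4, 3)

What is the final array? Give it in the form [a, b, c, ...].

After 1 (swap(8, 7)): [3, 9, 8, 6, 0, 5, 1, 2, 7, 4]
After 2 (swap(4, 7)): [3, 9, 8, 6, 2, 5, 1, 0, 7, 4]
After 3 (rotate_left(7, 9, k=2)): [3, 9, 8, 6, 2, 5, 1, 4, 0, 7]
After 4 (rotate_left(6, 8, k=1)): [3, 9, 8, 6, 2, 5, 4, 0, 1, 7]
After 5 (swap(4, 9)): [3, 9, 8, 6, 7, 5, 4, 0, 1, 2]
After 6 (reverse(1, 3)): [3, 6, 8, 9, 7, 5, 4, 0, 1, 2]
After 7 (rotate_left(2, 6, k=4)): [3, 6, 4, 8, 9, 7, 5, 0, 1, 2]
After 8 (swap(8, 5)): [3, 6, 4, 8, 9, 1, 5, 0, 7, 2]
After 9 (swap(9, 2)): [3, 6, 2, 8, 9, 1, 5, 0, 7, 4]
After 10 (reverse(4, 5)): [3, 6, 2, 8, 1, 9, 5, 0, 7, 4]
After 11 (swap(7, 3)): [3, 6, 2, 0, 1, 9, 5, 8, 7, 4]
After 12 (swap(4, 3)): [3, 6, 2, 1, 0, 9, 5, 8, 7, 4]

Answer: [3, 6, 2, 1, 0, 9, 5, 8, 7, 4]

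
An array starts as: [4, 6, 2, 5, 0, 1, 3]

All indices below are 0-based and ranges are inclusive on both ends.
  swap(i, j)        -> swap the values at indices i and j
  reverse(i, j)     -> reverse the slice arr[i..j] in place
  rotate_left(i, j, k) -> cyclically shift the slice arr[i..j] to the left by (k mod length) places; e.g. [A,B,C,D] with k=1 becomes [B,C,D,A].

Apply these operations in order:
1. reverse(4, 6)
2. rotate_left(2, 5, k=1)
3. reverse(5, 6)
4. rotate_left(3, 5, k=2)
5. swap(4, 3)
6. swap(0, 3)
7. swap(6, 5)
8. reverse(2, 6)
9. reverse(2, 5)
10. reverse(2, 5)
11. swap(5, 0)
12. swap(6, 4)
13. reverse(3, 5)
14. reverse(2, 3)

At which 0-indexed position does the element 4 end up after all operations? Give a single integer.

After 1 (reverse(4, 6)): [4, 6, 2, 5, 3, 1, 0]
After 2 (rotate_left(2, 5, k=1)): [4, 6, 5, 3, 1, 2, 0]
After 3 (reverse(5, 6)): [4, 6, 5, 3, 1, 0, 2]
After 4 (rotate_left(3, 5, k=2)): [4, 6, 5, 0, 3, 1, 2]
After 5 (swap(4, 3)): [4, 6, 5, 3, 0, 1, 2]
After 6 (swap(0, 3)): [3, 6, 5, 4, 0, 1, 2]
After 7 (swap(6, 5)): [3, 6, 5, 4, 0, 2, 1]
After 8 (reverse(2, 6)): [3, 6, 1, 2, 0, 4, 5]
After 9 (reverse(2, 5)): [3, 6, 4, 0, 2, 1, 5]
After 10 (reverse(2, 5)): [3, 6, 1, 2, 0, 4, 5]
After 11 (swap(5, 0)): [4, 6, 1, 2, 0, 3, 5]
After 12 (swap(6, 4)): [4, 6, 1, 2, 5, 3, 0]
After 13 (reverse(3, 5)): [4, 6, 1, 3, 5, 2, 0]
After 14 (reverse(2, 3)): [4, 6, 3, 1, 5, 2, 0]

Answer: 0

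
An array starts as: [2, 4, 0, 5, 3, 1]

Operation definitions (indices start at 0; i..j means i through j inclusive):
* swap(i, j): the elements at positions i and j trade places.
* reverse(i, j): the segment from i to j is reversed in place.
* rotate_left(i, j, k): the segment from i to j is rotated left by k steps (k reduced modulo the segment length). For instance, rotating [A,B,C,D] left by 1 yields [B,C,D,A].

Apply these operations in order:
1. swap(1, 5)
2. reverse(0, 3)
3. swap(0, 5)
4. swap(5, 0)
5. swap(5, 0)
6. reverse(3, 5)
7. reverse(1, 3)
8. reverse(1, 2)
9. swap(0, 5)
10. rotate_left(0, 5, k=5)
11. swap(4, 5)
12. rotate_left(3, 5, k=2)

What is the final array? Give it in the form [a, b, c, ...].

Answer: [4, 2, 1, 0, 5, 3]

Derivation:
After 1 (swap(1, 5)): [2, 1, 0, 5, 3, 4]
After 2 (reverse(0, 3)): [5, 0, 1, 2, 3, 4]
After 3 (swap(0, 5)): [4, 0, 1, 2, 3, 5]
After 4 (swap(5, 0)): [5, 0, 1, 2, 3, 4]
After 5 (swap(5, 0)): [4, 0, 1, 2, 3, 5]
After 6 (reverse(3, 5)): [4, 0, 1, 5, 3, 2]
After 7 (reverse(1, 3)): [4, 5, 1, 0, 3, 2]
After 8 (reverse(1, 2)): [4, 1, 5, 0, 3, 2]
After 9 (swap(0, 5)): [2, 1, 5, 0, 3, 4]
After 10 (rotate_left(0, 5, k=5)): [4, 2, 1, 5, 0, 3]
After 11 (swap(4, 5)): [4, 2, 1, 5, 3, 0]
After 12 (rotate_left(3, 5, k=2)): [4, 2, 1, 0, 5, 3]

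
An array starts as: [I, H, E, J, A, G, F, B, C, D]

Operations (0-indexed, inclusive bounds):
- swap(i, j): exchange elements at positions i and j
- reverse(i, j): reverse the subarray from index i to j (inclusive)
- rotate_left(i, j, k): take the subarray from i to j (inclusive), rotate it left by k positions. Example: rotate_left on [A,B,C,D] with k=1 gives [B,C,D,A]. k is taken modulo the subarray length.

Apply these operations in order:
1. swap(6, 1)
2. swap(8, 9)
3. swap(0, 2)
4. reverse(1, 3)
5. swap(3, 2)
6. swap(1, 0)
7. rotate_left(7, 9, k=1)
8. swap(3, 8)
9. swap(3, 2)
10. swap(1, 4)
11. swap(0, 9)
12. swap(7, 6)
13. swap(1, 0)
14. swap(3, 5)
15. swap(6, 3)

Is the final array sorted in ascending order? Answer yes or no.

Answer: yes

Derivation:
After 1 (swap(6, 1)): [I, F, E, J, A, G, H, B, C, D]
After 2 (swap(8, 9)): [I, F, E, J, A, G, H, B, D, C]
After 3 (swap(0, 2)): [E, F, I, J, A, G, H, B, D, C]
After 4 (reverse(1, 3)): [E, J, I, F, A, G, H, B, D, C]
After 5 (swap(3, 2)): [E, J, F, I, A, G, H, B, D, C]
After 6 (swap(1, 0)): [J, E, F, I, A, G, H, B, D, C]
After 7 (rotate_left(7, 9, k=1)): [J, E, F, I, A, G, H, D, C, B]
After 8 (swap(3, 8)): [J, E, F, C, A, G, H, D, I, B]
After 9 (swap(3, 2)): [J, E, C, F, A, G, H, D, I, B]
After 10 (swap(1, 4)): [J, A, C, F, E, G, H, D, I, B]
After 11 (swap(0, 9)): [B, A, C, F, E, G, H, D, I, J]
After 12 (swap(7, 6)): [B, A, C, F, E, G, D, H, I, J]
After 13 (swap(1, 0)): [A, B, C, F, E, G, D, H, I, J]
After 14 (swap(3, 5)): [A, B, C, G, E, F, D, H, I, J]
After 15 (swap(6, 3)): [A, B, C, D, E, F, G, H, I, J]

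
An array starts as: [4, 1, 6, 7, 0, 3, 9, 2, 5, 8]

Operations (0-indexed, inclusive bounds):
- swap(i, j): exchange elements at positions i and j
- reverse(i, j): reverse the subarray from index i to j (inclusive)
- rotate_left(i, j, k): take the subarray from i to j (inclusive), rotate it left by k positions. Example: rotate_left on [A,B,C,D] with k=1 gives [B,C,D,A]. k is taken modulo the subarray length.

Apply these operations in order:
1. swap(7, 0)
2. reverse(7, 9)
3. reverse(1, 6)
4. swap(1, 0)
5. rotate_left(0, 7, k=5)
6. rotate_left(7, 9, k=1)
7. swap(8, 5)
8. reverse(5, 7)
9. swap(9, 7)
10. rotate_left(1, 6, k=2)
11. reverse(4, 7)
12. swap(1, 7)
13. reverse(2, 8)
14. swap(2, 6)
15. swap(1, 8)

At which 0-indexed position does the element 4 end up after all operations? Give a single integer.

Answer: 9

Derivation:
After 1 (swap(7, 0)): [2, 1, 6, 7, 0, 3, 9, 4, 5, 8]
After 2 (reverse(7, 9)): [2, 1, 6, 7, 0, 3, 9, 8, 5, 4]
After 3 (reverse(1, 6)): [2, 9, 3, 0, 7, 6, 1, 8, 5, 4]
After 4 (swap(1, 0)): [9, 2, 3, 0, 7, 6, 1, 8, 5, 4]
After 5 (rotate_left(0, 7, k=5)): [6, 1, 8, 9, 2, 3, 0, 7, 5, 4]
After 6 (rotate_left(7, 9, k=1)): [6, 1, 8, 9, 2, 3, 0, 5, 4, 7]
After 7 (swap(8, 5)): [6, 1, 8, 9, 2, 4, 0, 5, 3, 7]
After 8 (reverse(5, 7)): [6, 1, 8, 9, 2, 5, 0, 4, 3, 7]
After 9 (swap(9, 7)): [6, 1, 8, 9, 2, 5, 0, 7, 3, 4]
After 10 (rotate_left(1, 6, k=2)): [6, 9, 2, 5, 0, 1, 8, 7, 3, 4]
After 11 (reverse(4, 7)): [6, 9, 2, 5, 7, 8, 1, 0, 3, 4]
After 12 (swap(1, 7)): [6, 0, 2, 5, 7, 8, 1, 9, 3, 4]
After 13 (reverse(2, 8)): [6, 0, 3, 9, 1, 8, 7, 5, 2, 4]
After 14 (swap(2, 6)): [6, 0, 7, 9, 1, 8, 3, 5, 2, 4]
After 15 (swap(1, 8)): [6, 2, 7, 9, 1, 8, 3, 5, 0, 4]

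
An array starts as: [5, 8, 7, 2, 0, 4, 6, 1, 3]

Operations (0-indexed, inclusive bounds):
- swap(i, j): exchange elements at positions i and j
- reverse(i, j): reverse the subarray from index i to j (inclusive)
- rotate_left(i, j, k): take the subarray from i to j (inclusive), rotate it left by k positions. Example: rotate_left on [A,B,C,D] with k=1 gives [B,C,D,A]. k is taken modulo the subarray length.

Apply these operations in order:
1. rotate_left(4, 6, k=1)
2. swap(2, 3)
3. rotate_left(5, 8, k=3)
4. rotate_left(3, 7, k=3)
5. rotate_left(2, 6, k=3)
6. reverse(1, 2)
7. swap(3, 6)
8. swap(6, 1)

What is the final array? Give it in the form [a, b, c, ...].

After 1 (rotate_left(4, 6, k=1)): [5, 8, 7, 2, 4, 6, 0, 1, 3]
After 2 (swap(2, 3)): [5, 8, 2, 7, 4, 6, 0, 1, 3]
After 3 (rotate_left(5, 8, k=3)): [5, 8, 2, 7, 4, 3, 6, 0, 1]
After 4 (rotate_left(3, 7, k=3)): [5, 8, 2, 6, 0, 7, 4, 3, 1]
After 5 (rotate_left(2, 6, k=3)): [5, 8, 7, 4, 2, 6, 0, 3, 1]
After 6 (reverse(1, 2)): [5, 7, 8, 4, 2, 6, 0, 3, 1]
After 7 (swap(3, 6)): [5, 7, 8, 0, 2, 6, 4, 3, 1]
After 8 (swap(6, 1)): [5, 4, 8, 0, 2, 6, 7, 3, 1]

Answer: [5, 4, 8, 0, 2, 6, 7, 3, 1]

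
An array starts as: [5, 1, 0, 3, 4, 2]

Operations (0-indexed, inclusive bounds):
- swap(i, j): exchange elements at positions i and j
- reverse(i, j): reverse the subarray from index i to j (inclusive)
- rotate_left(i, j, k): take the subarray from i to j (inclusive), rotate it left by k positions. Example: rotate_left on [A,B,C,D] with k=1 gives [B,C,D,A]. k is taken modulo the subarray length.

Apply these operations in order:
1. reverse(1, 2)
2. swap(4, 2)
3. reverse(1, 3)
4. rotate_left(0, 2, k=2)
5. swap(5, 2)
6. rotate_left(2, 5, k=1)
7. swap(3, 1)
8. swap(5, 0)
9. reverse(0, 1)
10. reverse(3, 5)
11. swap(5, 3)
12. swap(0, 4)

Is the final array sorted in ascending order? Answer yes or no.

Answer: no

Derivation:
After 1 (reverse(1, 2)): [5, 0, 1, 3, 4, 2]
After 2 (swap(4, 2)): [5, 0, 4, 3, 1, 2]
After 3 (reverse(1, 3)): [5, 3, 4, 0, 1, 2]
After 4 (rotate_left(0, 2, k=2)): [4, 5, 3, 0, 1, 2]
After 5 (swap(5, 2)): [4, 5, 2, 0, 1, 3]
After 6 (rotate_left(2, 5, k=1)): [4, 5, 0, 1, 3, 2]
After 7 (swap(3, 1)): [4, 1, 0, 5, 3, 2]
After 8 (swap(5, 0)): [2, 1, 0, 5, 3, 4]
After 9 (reverse(0, 1)): [1, 2, 0, 5, 3, 4]
After 10 (reverse(3, 5)): [1, 2, 0, 4, 3, 5]
After 11 (swap(5, 3)): [1, 2, 0, 5, 3, 4]
After 12 (swap(0, 4)): [3, 2, 0, 5, 1, 4]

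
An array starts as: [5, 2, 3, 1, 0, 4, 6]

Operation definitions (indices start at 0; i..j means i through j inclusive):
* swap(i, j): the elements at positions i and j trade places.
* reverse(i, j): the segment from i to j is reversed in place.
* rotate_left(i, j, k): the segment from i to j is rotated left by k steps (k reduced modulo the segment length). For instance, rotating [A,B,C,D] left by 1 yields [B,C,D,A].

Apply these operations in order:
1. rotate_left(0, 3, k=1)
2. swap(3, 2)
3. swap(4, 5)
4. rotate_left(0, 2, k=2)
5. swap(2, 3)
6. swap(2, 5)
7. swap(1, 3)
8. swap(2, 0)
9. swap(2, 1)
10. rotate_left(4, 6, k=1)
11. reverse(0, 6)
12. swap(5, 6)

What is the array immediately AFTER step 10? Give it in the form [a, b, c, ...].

After 1 (rotate_left(0, 3, k=1)): [2, 3, 1, 5, 0, 4, 6]
After 2 (swap(3, 2)): [2, 3, 5, 1, 0, 4, 6]
After 3 (swap(4, 5)): [2, 3, 5, 1, 4, 0, 6]
After 4 (rotate_left(0, 2, k=2)): [5, 2, 3, 1, 4, 0, 6]
After 5 (swap(2, 3)): [5, 2, 1, 3, 4, 0, 6]
After 6 (swap(2, 5)): [5, 2, 0, 3, 4, 1, 6]
After 7 (swap(1, 3)): [5, 3, 0, 2, 4, 1, 6]
After 8 (swap(2, 0)): [0, 3, 5, 2, 4, 1, 6]
After 9 (swap(2, 1)): [0, 5, 3, 2, 4, 1, 6]
After 10 (rotate_left(4, 6, k=1)): [0, 5, 3, 2, 1, 6, 4]

Answer: [0, 5, 3, 2, 1, 6, 4]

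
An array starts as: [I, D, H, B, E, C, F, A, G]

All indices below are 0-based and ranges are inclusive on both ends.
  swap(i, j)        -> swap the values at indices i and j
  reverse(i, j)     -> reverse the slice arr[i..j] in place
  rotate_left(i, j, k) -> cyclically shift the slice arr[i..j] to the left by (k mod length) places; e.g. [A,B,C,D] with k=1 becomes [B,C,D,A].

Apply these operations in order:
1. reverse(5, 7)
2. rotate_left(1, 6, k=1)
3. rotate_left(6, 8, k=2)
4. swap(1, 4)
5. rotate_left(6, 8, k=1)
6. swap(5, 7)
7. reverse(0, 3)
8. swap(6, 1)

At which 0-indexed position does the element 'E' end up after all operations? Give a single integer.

After 1 (reverse(5, 7)): [I, D, H, B, E, A, F, C, G]
After 2 (rotate_left(1, 6, k=1)): [I, H, B, E, A, F, D, C, G]
After 3 (rotate_left(6, 8, k=2)): [I, H, B, E, A, F, G, D, C]
After 4 (swap(1, 4)): [I, A, B, E, H, F, G, D, C]
After 5 (rotate_left(6, 8, k=1)): [I, A, B, E, H, F, D, C, G]
After 6 (swap(5, 7)): [I, A, B, E, H, C, D, F, G]
After 7 (reverse(0, 3)): [E, B, A, I, H, C, D, F, G]
After 8 (swap(6, 1)): [E, D, A, I, H, C, B, F, G]

Answer: 0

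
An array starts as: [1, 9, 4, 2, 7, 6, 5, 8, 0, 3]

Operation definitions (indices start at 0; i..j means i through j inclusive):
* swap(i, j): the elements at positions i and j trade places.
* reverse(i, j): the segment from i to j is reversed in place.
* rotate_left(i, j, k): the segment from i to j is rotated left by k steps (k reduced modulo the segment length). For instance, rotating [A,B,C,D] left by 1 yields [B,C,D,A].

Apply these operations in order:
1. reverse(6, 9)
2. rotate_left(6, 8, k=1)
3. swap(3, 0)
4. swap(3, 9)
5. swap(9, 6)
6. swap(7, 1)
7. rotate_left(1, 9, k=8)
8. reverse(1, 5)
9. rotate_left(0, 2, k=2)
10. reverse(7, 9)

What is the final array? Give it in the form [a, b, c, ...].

Answer: [5, 2, 7, 4, 8, 0, 6, 3, 9, 1]

Derivation:
After 1 (reverse(6, 9)): [1, 9, 4, 2, 7, 6, 3, 0, 8, 5]
After 2 (rotate_left(6, 8, k=1)): [1, 9, 4, 2, 7, 6, 0, 8, 3, 5]
After 3 (swap(3, 0)): [2, 9, 4, 1, 7, 6, 0, 8, 3, 5]
After 4 (swap(3, 9)): [2, 9, 4, 5, 7, 6, 0, 8, 3, 1]
After 5 (swap(9, 6)): [2, 9, 4, 5, 7, 6, 1, 8, 3, 0]
After 6 (swap(7, 1)): [2, 8, 4, 5, 7, 6, 1, 9, 3, 0]
After 7 (rotate_left(1, 9, k=8)): [2, 0, 8, 4, 5, 7, 6, 1, 9, 3]
After 8 (reverse(1, 5)): [2, 7, 5, 4, 8, 0, 6, 1, 9, 3]
After 9 (rotate_left(0, 2, k=2)): [5, 2, 7, 4, 8, 0, 6, 1, 9, 3]
After 10 (reverse(7, 9)): [5, 2, 7, 4, 8, 0, 6, 3, 9, 1]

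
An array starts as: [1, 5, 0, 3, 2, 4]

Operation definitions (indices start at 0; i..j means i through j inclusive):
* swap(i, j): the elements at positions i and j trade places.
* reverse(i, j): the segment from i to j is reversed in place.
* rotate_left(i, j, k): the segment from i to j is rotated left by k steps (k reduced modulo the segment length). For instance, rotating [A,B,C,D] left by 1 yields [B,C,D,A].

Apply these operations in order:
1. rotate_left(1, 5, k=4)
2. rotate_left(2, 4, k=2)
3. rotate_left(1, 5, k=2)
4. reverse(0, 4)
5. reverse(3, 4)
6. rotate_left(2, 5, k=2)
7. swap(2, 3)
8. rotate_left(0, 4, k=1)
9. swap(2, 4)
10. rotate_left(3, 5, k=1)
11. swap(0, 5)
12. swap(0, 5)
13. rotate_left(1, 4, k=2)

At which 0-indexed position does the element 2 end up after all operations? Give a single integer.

Answer: 0

Derivation:
After 1 (rotate_left(1, 5, k=4)): [1, 4, 5, 0, 3, 2]
After 2 (rotate_left(2, 4, k=2)): [1, 4, 3, 5, 0, 2]
After 3 (rotate_left(1, 5, k=2)): [1, 5, 0, 2, 4, 3]
After 4 (reverse(0, 4)): [4, 2, 0, 5, 1, 3]
After 5 (reverse(3, 4)): [4, 2, 0, 1, 5, 3]
After 6 (rotate_left(2, 5, k=2)): [4, 2, 5, 3, 0, 1]
After 7 (swap(2, 3)): [4, 2, 3, 5, 0, 1]
After 8 (rotate_left(0, 4, k=1)): [2, 3, 5, 0, 4, 1]
After 9 (swap(2, 4)): [2, 3, 4, 0, 5, 1]
After 10 (rotate_left(3, 5, k=1)): [2, 3, 4, 5, 1, 0]
After 11 (swap(0, 5)): [0, 3, 4, 5, 1, 2]
After 12 (swap(0, 5)): [2, 3, 4, 5, 1, 0]
After 13 (rotate_left(1, 4, k=2)): [2, 5, 1, 3, 4, 0]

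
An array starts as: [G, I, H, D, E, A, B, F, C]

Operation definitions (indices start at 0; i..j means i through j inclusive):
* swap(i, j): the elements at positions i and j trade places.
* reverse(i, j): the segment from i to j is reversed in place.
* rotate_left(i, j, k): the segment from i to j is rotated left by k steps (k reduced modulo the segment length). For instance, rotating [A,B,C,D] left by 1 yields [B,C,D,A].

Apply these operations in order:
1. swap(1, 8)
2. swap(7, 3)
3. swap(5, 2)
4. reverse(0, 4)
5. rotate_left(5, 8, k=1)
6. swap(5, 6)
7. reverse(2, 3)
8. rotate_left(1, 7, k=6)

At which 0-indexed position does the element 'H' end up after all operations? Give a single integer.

After 1 (swap(1, 8)): [G, C, H, D, E, A, B, F, I]
After 2 (swap(7, 3)): [G, C, H, F, E, A, B, D, I]
After 3 (swap(5, 2)): [G, C, A, F, E, H, B, D, I]
After 4 (reverse(0, 4)): [E, F, A, C, G, H, B, D, I]
After 5 (rotate_left(5, 8, k=1)): [E, F, A, C, G, B, D, I, H]
After 6 (swap(5, 6)): [E, F, A, C, G, D, B, I, H]
After 7 (reverse(2, 3)): [E, F, C, A, G, D, B, I, H]
After 8 (rotate_left(1, 7, k=6)): [E, I, F, C, A, G, D, B, H]

Answer: 8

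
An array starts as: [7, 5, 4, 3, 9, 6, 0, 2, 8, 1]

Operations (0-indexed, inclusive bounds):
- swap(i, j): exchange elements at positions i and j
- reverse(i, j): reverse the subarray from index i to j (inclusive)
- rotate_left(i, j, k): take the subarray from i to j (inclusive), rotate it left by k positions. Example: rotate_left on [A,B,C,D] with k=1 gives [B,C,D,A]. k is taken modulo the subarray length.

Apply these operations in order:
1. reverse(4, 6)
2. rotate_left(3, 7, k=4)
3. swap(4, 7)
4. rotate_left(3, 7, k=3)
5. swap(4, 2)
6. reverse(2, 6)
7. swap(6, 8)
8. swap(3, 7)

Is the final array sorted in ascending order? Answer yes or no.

After 1 (reverse(4, 6)): [7, 5, 4, 3, 0, 6, 9, 2, 8, 1]
After 2 (rotate_left(3, 7, k=4)): [7, 5, 4, 2, 3, 0, 6, 9, 8, 1]
After 3 (swap(4, 7)): [7, 5, 4, 2, 9, 0, 6, 3, 8, 1]
After 4 (rotate_left(3, 7, k=3)): [7, 5, 4, 6, 3, 2, 9, 0, 8, 1]
After 5 (swap(4, 2)): [7, 5, 3, 6, 4, 2, 9, 0, 8, 1]
After 6 (reverse(2, 6)): [7, 5, 9, 2, 4, 6, 3, 0, 8, 1]
After 7 (swap(6, 8)): [7, 5, 9, 2, 4, 6, 8, 0, 3, 1]
After 8 (swap(3, 7)): [7, 5, 9, 0, 4, 6, 8, 2, 3, 1]

Answer: no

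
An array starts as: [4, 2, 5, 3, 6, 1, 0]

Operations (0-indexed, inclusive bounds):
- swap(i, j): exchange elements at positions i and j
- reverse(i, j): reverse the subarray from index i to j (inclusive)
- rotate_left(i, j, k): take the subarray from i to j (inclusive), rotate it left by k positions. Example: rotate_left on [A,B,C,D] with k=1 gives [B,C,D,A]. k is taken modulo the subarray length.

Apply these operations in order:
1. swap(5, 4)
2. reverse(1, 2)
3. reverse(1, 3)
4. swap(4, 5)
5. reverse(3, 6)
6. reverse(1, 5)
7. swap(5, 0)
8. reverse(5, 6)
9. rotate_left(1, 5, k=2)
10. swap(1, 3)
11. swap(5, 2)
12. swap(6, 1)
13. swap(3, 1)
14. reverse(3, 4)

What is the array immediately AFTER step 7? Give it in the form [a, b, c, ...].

Answer: [3, 6, 1, 0, 2, 4, 5]

Derivation:
After 1 (swap(5, 4)): [4, 2, 5, 3, 1, 6, 0]
After 2 (reverse(1, 2)): [4, 5, 2, 3, 1, 6, 0]
After 3 (reverse(1, 3)): [4, 3, 2, 5, 1, 6, 0]
After 4 (swap(4, 5)): [4, 3, 2, 5, 6, 1, 0]
After 5 (reverse(3, 6)): [4, 3, 2, 0, 1, 6, 5]
After 6 (reverse(1, 5)): [4, 6, 1, 0, 2, 3, 5]
After 7 (swap(5, 0)): [3, 6, 1, 0, 2, 4, 5]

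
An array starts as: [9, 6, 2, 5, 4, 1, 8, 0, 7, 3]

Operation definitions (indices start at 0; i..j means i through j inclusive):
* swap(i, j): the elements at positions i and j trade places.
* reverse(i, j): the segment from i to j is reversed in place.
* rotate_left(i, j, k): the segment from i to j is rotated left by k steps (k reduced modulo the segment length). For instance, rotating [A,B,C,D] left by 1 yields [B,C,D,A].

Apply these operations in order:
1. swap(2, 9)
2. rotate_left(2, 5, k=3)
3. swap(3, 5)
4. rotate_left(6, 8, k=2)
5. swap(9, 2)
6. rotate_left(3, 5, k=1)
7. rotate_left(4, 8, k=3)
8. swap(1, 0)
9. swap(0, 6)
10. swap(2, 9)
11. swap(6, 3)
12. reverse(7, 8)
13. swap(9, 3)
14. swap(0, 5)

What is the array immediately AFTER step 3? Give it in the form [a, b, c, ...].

Answer: [9, 6, 1, 4, 5, 3, 8, 0, 7, 2]

Derivation:
After 1 (swap(2, 9)): [9, 6, 3, 5, 4, 1, 8, 0, 7, 2]
After 2 (rotate_left(2, 5, k=3)): [9, 6, 1, 3, 5, 4, 8, 0, 7, 2]
After 3 (swap(3, 5)): [9, 6, 1, 4, 5, 3, 8, 0, 7, 2]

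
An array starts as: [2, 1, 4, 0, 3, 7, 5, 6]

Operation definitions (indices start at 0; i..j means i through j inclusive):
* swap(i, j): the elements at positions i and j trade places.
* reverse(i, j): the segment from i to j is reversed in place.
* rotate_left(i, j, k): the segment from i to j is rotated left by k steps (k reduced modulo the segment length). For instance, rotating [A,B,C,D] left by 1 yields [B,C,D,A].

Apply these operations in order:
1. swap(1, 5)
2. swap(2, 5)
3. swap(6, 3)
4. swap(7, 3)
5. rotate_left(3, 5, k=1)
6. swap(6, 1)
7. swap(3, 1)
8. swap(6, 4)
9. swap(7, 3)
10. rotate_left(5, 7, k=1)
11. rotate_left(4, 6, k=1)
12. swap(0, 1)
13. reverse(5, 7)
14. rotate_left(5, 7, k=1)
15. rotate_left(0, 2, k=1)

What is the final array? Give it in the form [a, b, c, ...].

After 1 (swap(1, 5)): [2, 7, 4, 0, 3, 1, 5, 6]
After 2 (swap(2, 5)): [2, 7, 1, 0, 3, 4, 5, 6]
After 3 (swap(6, 3)): [2, 7, 1, 5, 3, 4, 0, 6]
After 4 (swap(7, 3)): [2, 7, 1, 6, 3, 4, 0, 5]
After 5 (rotate_left(3, 5, k=1)): [2, 7, 1, 3, 4, 6, 0, 5]
After 6 (swap(6, 1)): [2, 0, 1, 3, 4, 6, 7, 5]
After 7 (swap(3, 1)): [2, 3, 1, 0, 4, 6, 7, 5]
After 8 (swap(6, 4)): [2, 3, 1, 0, 7, 6, 4, 5]
After 9 (swap(7, 3)): [2, 3, 1, 5, 7, 6, 4, 0]
After 10 (rotate_left(5, 7, k=1)): [2, 3, 1, 5, 7, 4, 0, 6]
After 11 (rotate_left(4, 6, k=1)): [2, 3, 1, 5, 4, 0, 7, 6]
After 12 (swap(0, 1)): [3, 2, 1, 5, 4, 0, 7, 6]
After 13 (reverse(5, 7)): [3, 2, 1, 5, 4, 6, 7, 0]
After 14 (rotate_left(5, 7, k=1)): [3, 2, 1, 5, 4, 7, 0, 6]
After 15 (rotate_left(0, 2, k=1)): [2, 1, 3, 5, 4, 7, 0, 6]

Answer: [2, 1, 3, 5, 4, 7, 0, 6]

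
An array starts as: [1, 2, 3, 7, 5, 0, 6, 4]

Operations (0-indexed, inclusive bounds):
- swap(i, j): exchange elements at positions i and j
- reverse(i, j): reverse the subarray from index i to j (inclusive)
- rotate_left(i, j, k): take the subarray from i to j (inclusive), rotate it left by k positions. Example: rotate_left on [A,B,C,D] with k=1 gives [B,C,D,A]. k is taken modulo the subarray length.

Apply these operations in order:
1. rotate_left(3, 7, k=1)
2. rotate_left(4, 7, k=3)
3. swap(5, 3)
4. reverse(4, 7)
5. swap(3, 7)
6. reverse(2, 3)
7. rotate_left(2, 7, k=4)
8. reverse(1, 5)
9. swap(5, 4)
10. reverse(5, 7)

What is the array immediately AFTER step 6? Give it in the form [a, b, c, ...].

After 1 (rotate_left(3, 7, k=1)): [1, 2, 3, 5, 0, 6, 4, 7]
After 2 (rotate_left(4, 7, k=3)): [1, 2, 3, 5, 7, 0, 6, 4]
After 3 (swap(5, 3)): [1, 2, 3, 0, 7, 5, 6, 4]
After 4 (reverse(4, 7)): [1, 2, 3, 0, 4, 6, 5, 7]
After 5 (swap(3, 7)): [1, 2, 3, 7, 4, 6, 5, 0]
After 6 (reverse(2, 3)): [1, 2, 7, 3, 4, 6, 5, 0]

Answer: [1, 2, 7, 3, 4, 6, 5, 0]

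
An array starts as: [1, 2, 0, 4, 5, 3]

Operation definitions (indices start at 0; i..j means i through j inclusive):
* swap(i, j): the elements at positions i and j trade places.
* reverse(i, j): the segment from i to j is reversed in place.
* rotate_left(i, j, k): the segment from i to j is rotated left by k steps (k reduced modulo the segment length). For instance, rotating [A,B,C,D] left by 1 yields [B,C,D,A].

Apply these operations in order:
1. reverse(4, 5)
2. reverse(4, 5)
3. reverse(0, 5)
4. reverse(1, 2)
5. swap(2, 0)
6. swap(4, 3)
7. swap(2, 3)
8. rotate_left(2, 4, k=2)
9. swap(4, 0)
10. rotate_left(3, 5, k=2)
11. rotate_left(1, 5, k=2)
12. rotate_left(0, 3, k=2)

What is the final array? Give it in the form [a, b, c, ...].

Answer: [2, 5, 3, 1, 4, 0]

Derivation:
After 1 (reverse(4, 5)): [1, 2, 0, 4, 3, 5]
After 2 (reverse(4, 5)): [1, 2, 0, 4, 5, 3]
After 3 (reverse(0, 5)): [3, 5, 4, 0, 2, 1]
After 4 (reverse(1, 2)): [3, 4, 5, 0, 2, 1]
After 5 (swap(2, 0)): [5, 4, 3, 0, 2, 1]
After 6 (swap(4, 3)): [5, 4, 3, 2, 0, 1]
After 7 (swap(2, 3)): [5, 4, 2, 3, 0, 1]
After 8 (rotate_left(2, 4, k=2)): [5, 4, 0, 2, 3, 1]
After 9 (swap(4, 0)): [3, 4, 0, 2, 5, 1]
After 10 (rotate_left(3, 5, k=2)): [3, 4, 0, 1, 2, 5]
After 11 (rotate_left(1, 5, k=2)): [3, 1, 2, 5, 4, 0]
After 12 (rotate_left(0, 3, k=2)): [2, 5, 3, 1, 4, 0]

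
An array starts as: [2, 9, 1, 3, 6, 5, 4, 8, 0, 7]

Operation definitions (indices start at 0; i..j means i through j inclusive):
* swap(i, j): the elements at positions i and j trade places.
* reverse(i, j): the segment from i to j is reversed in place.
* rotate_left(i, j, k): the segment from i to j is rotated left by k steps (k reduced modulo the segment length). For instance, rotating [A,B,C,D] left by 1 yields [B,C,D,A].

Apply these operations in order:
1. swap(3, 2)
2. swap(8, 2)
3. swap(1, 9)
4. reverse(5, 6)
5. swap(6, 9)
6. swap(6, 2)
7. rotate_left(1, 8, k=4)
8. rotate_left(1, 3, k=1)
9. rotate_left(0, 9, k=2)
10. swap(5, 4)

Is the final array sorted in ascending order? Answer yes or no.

Answer: no

Derivation:
After 1 (swap(3, 2)): [2, 9, 3, 1, 6, 5, 4, 8, 0, 7]
After 2 (swap(8, 2)): [2, 9, 0, 1, 6, 5, 4, 8, 3, 7]
After 3 (swap(1, 9)): [2, 7, 0, 1, 6, 5, 4, 8, 3, 9]
After 4 (reverse(5, 6)): [2, 7, 0, 1, 6, 4, 5, 8, 3, 9]
After 5 (swap(6, 9)): [2, 7, 0, 1, 6, 4, 9, 8, 3, 5]
After 6 (swap(6, 2)): [2, 7, 9, 1, 6, 4, 0, 8, 3, 5]
After 7 (rotate_left(1, 8, k=4)): [2, 4, 0, 8, 3, 7, 9, 1, 6, 5]
After 8 (rotate_left(1, 3, k=1)): [2, 0, 8, 4, 3, 7, 9, 1, 6, 5]
After 9 (rotate_left(0, 9, k=2)): [8, 4, 3, 7, 9, 1, 6, 5, 2, 0]
After 10 (swap(5, 4)): [8, 4, 3, 7, 1, 9, 6, 5, 2, 0]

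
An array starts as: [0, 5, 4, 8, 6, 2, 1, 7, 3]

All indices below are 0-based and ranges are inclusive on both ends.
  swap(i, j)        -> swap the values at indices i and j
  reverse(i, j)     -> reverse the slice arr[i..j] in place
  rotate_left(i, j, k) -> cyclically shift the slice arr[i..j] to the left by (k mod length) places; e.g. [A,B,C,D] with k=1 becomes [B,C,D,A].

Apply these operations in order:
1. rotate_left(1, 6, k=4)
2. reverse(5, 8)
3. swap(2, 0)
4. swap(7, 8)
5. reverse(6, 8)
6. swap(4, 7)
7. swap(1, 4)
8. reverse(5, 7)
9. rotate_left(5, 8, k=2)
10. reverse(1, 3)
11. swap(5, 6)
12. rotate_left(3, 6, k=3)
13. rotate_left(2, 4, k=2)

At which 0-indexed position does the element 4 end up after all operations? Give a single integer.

After 1 (rotate_left(1, 6, k=4)): [0, 2, 1, 5, 4, 8, 6, 7, 3]
After 2 (reverse(5, 8)): [0, 2, 1, 5, 4, 3, 7, 6, 8]
After 3 (swap(2, 0)): [1, 2, 0, 5, 4, 3, 7, 6, 8]
After 4 (swap(7, 8)): [1, 2, 0, 5, 4, 3, 7, 8, 6]
After 5 (reverse(6, 8)): [1, 2, 0, 5, 4, 3, 6, 8, 7]
After 6 (swap(4, 7)): [1, 2, 0, 5, 8, 3, 6, 4, 7]
After 7 (swap(1, 4)): [1, 8, 0, 5, 2, 3, 6, 4, 7]
After 8 (reverse(5, 7)): [1, 8, 0, 5, 2, 4, 6, 3, 7]
After 9 (rotate_left(5, 8, k=2)): [1, 8, 0, 5, 2, 3, 7, 4, 6]
After 10 (reverse(1, 3)): [1, 5, 0, 8, 2, 3, 7, 4, 6]
After 11 (swap(5, 6)): [1, 5, 0, 8, 2, 7, 3, 4, 6]
After 12 (rotate_left(3, 6, k=3)): [1, 5, 0, 3, 8, 2, 7, 4, 6]
After 13 (rotate_left(2, 4, k=2)): [1, 5, 8, 0, 3, 2, 7, 4, 6]

Answer: 7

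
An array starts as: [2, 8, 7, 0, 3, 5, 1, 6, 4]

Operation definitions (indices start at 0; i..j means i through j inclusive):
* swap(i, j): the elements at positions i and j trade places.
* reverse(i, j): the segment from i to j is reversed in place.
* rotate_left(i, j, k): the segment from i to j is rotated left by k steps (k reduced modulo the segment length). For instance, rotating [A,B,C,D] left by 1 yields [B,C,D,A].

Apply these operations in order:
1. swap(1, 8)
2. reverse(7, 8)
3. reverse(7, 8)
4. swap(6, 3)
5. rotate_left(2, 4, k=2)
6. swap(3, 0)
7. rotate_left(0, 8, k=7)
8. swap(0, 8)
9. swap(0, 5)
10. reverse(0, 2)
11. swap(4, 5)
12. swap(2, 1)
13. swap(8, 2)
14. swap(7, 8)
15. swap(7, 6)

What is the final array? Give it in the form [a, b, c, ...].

Answer: [7, 2, 6, 4, 0, 3, 8, 1, 5]

Derivation:
After 1 (swap(1, 8)): [2, 4, 7, 0, 3, 5, 1, 6, 8]
After 2 (reverse(7, 8)): [2, 4, 7, 0, 3, 5, 1, 8, 6]
After 3 (reverse(7, 8)): [2, 4, 7, 0, 3, 5, 1, 6, 8]
After 4 (swap(6, 3)): [2, 4, 7, 1, 3, 5, 0, 6, 8]
After 5 (rotate_left(2, 4, k=2)): [2, 4, 3, 7, 1, 5, 0, 6, 8]
After 6 (swap(3, 0)): [7, 4, 3, 2, 1, 5, 0, 6, 8]
After 7 (rotate_left(0, 8, k=7)): [6, 8, 7, 4, 3, 2, 1, 5, 0]
After 8 (swap(0, 8)): [0, 8, 7, 4, 3, 2, 1, 5, 6]
After 9 (swap(0, 5)): [2, 8, 7, 4, 3, 0, 1, 5, 6]
After 10 (reverse(0, 2)): [7, 8, 2, 4, 3, 0, 1, 5, 6]
After 11 (swap(4, 5)): [7, 8, 2, 4, 0, 3, 1, 5, 6]
After 12 (swap(2, 1)): [7, 2, 8, 4, 0, 3, 1, 5, 6]
After 13 (swap(8, 2)): [7, 2, 6, 4, 0, 3, 1, 5, 8]
After 14 (swap(7, 8)): [7, 2, 6, 4, 0, 3, 1, 8, 5]
After 15 (swap(7, 6)): [7, 2, 6, 4, 0, 3, 8, 1, 5]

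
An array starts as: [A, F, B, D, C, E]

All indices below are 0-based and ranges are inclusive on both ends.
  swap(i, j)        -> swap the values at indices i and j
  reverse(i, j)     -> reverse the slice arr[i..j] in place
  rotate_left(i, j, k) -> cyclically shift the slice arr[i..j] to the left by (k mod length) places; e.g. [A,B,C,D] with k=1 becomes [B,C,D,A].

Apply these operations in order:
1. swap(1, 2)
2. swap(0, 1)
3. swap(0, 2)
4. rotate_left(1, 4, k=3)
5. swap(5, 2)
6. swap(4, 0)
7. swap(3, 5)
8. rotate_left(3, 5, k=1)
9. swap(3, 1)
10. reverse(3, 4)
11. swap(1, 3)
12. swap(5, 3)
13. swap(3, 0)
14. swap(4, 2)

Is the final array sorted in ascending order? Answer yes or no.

Answer: yes

Derivation:
After 1 (swap(1, 2)): [A, B, F, D, C, E]
After 2 (swap(0, 1)): [B, A, F, D, C, E]
After 3 (swap(0, 2)): [F, A, B, D, C, E]
After 4 (rotate_left(1, 4, k=3)): [F, C, A, B, D, E]
After 5 (swap(5, 2)): [F, C, E, B, D, A]
After 6 (swap(4, 0)): [D, C, E, B, F, A]
After 7 (swap(3, 5)): [D, C, E, A, F, B]
After 8 (rotate_left(3, 5, k=1)): [D, C, E, F, B, A]
After 9 (swap(3, 1)): [D, F, E, C, B, A]
After 10 (reverse(3, 4)): [D, F, E, B, C, A]
After 11 (swap(1, 3)): [D, B, E, F, C, A]
After 12 (swap(5, 3)): [D, B, E, A, C, F]
After 13 (swap(3, 0)): [A, B, E, D, C, F]
After 14 (swap(4, 2)): [A, B, C, D, E, F]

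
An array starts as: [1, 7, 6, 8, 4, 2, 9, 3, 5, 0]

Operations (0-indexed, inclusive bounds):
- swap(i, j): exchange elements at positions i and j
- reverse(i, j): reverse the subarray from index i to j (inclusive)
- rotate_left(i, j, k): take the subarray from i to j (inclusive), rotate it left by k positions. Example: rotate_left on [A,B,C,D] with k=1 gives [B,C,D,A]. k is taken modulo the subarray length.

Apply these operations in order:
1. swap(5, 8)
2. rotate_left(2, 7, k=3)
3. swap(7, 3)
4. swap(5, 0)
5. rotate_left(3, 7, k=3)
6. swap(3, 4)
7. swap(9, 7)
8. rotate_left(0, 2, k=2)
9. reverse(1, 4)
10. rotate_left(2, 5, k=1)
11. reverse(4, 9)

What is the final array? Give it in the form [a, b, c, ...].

After 1 (swap(5, 8)): [1, 7, 6, 8, 4, 5, 9, 3, 2, 0]
After 2 (rotate_left(2, 7, k=3)): [1, 7, 5, 9, 3, 6, 8, 4, 2, 0]
After 3 (swap(7, 3)): [1, 7, 5, 4, 3, 6, 8, 9, 2, 0]
After 4 (swap(5, 0)): [6, 7, 5, 4, 3, 1, 8, 9, 2, 0]
After 5 (rotate_left(3, 7, k=3)): [6, 7, 5, 8, 9, 4, 3, 1, 2, 0]
After 6 (swap(3, 4)): [6, 7, 5, 9, 8, 4, 3, 1, 2, 0]
After 7 (swap(9, 7)): [6, 7, 5, 9, 8, 4, 3, 0, 2, 1]
After 8 (rotate_left(0, 2, k=2)): [5, 6, 7, 9, 8, 4, 3, 0, 2, 1]
After 9 (reverse(1, 4)): [5, 8, 9, 7, 6, 4, 3, 0, 2, 1]
After 10 (rotate_left(2, 5, k=1)): [5, 8, 7, 6, 4, 9, 3, 0, 2, 1]
After 11 (reverse(4, 9)): [5, 8, 7, 6, 1, 2, 0, 3, 9, 4]

Answer: [5, 8, 7, 6, 1, 2, 0, 3, 9, 4]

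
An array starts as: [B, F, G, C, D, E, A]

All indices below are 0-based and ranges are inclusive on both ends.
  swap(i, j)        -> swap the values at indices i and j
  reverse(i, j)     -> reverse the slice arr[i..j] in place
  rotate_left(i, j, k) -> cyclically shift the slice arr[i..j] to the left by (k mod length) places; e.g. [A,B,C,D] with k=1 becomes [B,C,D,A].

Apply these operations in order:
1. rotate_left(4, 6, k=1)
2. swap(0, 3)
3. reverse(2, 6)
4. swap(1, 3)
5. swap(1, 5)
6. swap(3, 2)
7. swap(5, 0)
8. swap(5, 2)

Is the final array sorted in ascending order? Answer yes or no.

After 1 (rotate_left(4, 6, k=1)): [B, F, G, C, E, A, D]
After 2 (swap(0, 3)): [C, F, G, B, E, A, D]
After 3 (reverse(2, 6)): [C, F, D, A, E, B, G]
After 4 (swap(1, 3)): [C, A, D, F, E, B, G]
After 5 (swap(1, 5)): [C, B, D, F, E, A, G]
After 6 (swap(3, 2)): [C, B, F, D, E, A, G]
After 7 (swap(5, 0)): [A, B, F, D, E, C, G]
After 8 (swap(5, 2)): [A, B, C, D, E, F, G]

Answer: yes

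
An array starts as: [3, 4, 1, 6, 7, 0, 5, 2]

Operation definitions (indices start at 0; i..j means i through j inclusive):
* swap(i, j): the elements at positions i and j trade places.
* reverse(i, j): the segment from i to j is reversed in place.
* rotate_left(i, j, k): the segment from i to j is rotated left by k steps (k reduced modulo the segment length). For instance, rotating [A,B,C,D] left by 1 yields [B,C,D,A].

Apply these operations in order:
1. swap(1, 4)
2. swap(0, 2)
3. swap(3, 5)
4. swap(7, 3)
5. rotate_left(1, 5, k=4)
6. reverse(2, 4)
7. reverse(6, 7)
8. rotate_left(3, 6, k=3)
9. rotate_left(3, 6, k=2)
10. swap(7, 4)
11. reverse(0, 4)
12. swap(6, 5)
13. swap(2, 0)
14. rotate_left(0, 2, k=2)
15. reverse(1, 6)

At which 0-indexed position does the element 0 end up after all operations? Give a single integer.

Answer: 1

Derivation:
After 1 (swap(1, 4)): [3, 7, 1, 6, 4, 0, 5, 2]
After 2 (swap(0, 2)): [1, 7, 3, 6, 4, 0, 5, 2]
After 3 (swap(3, 5)): [1, 7, 3, 0, 4, 6, 5, 2]
After 4 (swap(7, 3)): [1, 7, 3, 2, 4, 6, 5, 0]
After 5 (rotate_left(1, 5, k=4)): [1, 6, 7, 3, 2, 4, 5, 0]
After 6 (reverse(2, 4)): [1, 6, 2, 3, 7, 4, 5, 0]
After 7 (reverse(6, 7)): [1, 6, 2, 3, 7, 4, 0, 5]
After 8 (rotate_left(3, 6, k=3)): [1, 6, 2, 0, 3, 7, 4, 5]
After 9 (rotate_left(3, 6, k=2)): [1, 6, 2, 7, 4, 0, 3, 5]
After 10 (swap(7, 4)): [1, 6, 2, 7, 5, 0, 3, 4]
After 11 (reverse(0, 4)): [5, 7, 2, 6, 1, 0, 3, 4]
After 12 (swap(6, 5)): [5, 7, 2, 6, 1, 3, 0, 4]
After 13 (swap(2, 0)): [2, 7, 5, 6, 1, 3, 0, 4]
After 14 (rotate_left(0, 2, k=2)): [5, 2, 7, 6, 1, 3, 0, 4]
After 15 (reverse(1, 6)): [5, 0, 3, 1, 6, 7, 2, 4]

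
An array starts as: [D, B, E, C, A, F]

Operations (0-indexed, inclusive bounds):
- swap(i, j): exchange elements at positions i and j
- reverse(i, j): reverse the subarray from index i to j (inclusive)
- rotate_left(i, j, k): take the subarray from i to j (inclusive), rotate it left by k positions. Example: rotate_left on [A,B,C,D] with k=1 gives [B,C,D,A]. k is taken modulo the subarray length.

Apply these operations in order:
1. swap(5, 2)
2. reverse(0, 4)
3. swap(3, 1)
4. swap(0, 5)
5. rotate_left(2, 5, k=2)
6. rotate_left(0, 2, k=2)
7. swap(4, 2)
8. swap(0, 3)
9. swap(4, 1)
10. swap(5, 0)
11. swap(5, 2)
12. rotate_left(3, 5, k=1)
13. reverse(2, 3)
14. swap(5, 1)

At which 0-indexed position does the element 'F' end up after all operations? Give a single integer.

Answer: 4

Derivation:
After 1 (swap(5, 2)): [D, B, F, C, A, E]
After 2 (reverse(0, 4)): [A, C, F, B, D, E]
After 3 (swap(3, 1)): [A, B, F, C, D, E]
After 4 (swap(0, 5)): [E, B, F, C, D, A]
After 5 (rotate_left(2, 5, k=2)): [E, B, D, A, F, C]
After 6 (rotate_left(0, 2, k=2)): [D, E, B, A, F, C]
After 7 (swap(4, 2)): [D, E, F, A, B, C]
After 8 (swap(0, 3)): [A, E, F, D, B, C]
After 9 (swap(4, 1)): [A, B, F, D, E, C]
After 10 (swap(5, 0)): [C, B, F, D, E, A]
After 11 (swap(5, 2)): [C, B, A, D, E, F]
After 12 (rotate_left(3, 5, k=1)): [C, B, A, E, F, D]
After 13 (reverse(2, 3)): [C, B, E, A, F, D]
After 14 (swap(5, 1)): [C, D, E, A, F, B]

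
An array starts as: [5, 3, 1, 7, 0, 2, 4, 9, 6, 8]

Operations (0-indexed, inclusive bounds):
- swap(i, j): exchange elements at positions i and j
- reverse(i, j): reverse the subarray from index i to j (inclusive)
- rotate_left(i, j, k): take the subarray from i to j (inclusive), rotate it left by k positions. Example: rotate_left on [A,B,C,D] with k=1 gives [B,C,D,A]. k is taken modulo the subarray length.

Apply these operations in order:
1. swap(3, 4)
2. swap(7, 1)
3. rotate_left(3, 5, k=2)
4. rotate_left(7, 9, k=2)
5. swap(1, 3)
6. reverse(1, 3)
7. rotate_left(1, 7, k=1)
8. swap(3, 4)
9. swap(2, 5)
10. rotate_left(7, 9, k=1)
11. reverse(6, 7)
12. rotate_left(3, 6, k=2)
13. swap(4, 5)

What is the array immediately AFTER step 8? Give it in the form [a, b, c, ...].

Answer: [5, 1, 2, 7, 0, 4, 8, 9, 3, 6]

Derivation:
After 1 (swap(3, 4)): [5, 3, 1, 0, 7, 2, 4, 9, 6, 8]
After 2 (swap(7, 1)): [5, 9, 1, 0, 7, 2, 4, 3, 6, 8]
After 3 (rotate_left(3, 5, k=2)): [5, 9, 1, 2, 0, 7, 4, 3, 6, 8]
After 4 (rotate_left(7, 9, k=2)): [5, 9, 1, 2, 0, 7, 4, 8, 3, 6]
After 5 (swap(1, 3)): [5, 2, 1, 9, 0, 7, 4, 8, 3, 6]
After 6 (reverse(1, 3)): [5, 9, 1, 2, 0, 7, 4, 8, 3, 6]
After 7 (rotate_left(1, 7, k=1)): [5, 1, 2, 0, 7, 4, 8, 9, 3, 6]
After 8 (swap(3, 4)): [5, 1, 2, 7, 0, 4, 8, 9, 3, 6]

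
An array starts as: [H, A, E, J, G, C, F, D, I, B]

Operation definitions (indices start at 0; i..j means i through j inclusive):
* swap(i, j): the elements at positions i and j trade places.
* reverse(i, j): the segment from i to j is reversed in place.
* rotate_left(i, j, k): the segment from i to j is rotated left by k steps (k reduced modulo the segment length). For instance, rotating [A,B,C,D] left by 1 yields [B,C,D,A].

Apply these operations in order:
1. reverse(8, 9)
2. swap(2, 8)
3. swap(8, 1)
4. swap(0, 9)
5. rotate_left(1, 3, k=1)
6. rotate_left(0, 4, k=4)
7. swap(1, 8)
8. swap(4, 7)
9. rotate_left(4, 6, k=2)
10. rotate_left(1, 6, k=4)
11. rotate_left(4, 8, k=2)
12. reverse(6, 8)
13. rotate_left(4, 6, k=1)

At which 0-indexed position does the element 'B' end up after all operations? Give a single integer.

After 1 (reverse(8, 9)): [H, A, E, J, G, C, F, D, B, I]
After 2 (swap(2, 8)): [H, A, B, J, G, C, F, D, E, I]
After 3 (swap(8, 1)): [H, E, B, J, G, C, F, D, A, I]
After 4 (swap(0, 9)): [I, E, B, J, G, C, F, D, A, H]
After 5 (rotate_left(1, 3, k=1)): [I, B, J, E, G, C, F, D, A, H]
After 6 (rotate_left(0, 4, k=4)): [G, I, B, J, E, C, F, D, A, H]
After 7 (swap(1, 8)): [G, A, B, J, E, C, F, D, I, H]
After 8 (swap(4, 7)): [G, A, B, J, D, C, F, E, I, H]
After 9 (rotate_left(4, 6, k=2)): [G, A, B, J, F, D, C, E, I, H]
After 10 (rotate_left(1, 6, k=4)): [G, D, C, A, B, J, F, E, I, H]
After 11 (rotate_left(4, 8, k=2)): [G, D, C, A, F, E, I, B, J, H]
After 12 (reverse(6, 8)): [G, D, C, A, F, E, J, B, I, H]
After 13 (rotate_left(4, 6, k=1)): [G, D, C, A, E, J, F, B, I, H]

Answer: 7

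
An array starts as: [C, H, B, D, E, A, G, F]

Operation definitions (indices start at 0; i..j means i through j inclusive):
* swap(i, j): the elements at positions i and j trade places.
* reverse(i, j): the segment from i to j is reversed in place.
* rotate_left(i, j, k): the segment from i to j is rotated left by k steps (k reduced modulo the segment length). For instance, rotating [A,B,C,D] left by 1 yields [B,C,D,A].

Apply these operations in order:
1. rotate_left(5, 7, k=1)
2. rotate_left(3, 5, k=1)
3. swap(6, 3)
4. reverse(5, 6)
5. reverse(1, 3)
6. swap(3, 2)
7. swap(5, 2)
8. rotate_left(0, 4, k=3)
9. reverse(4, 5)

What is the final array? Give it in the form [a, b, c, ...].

Answer: [B, G, C, F, H, E, D, A]

Derivation:
After 1 (rotate_left(5, 7, k=1)): [C, H, B, D, E, G, F, A]
After 2 (rotate_left(3, 5, k=1)): [C, H, B, E, G, D, F, A]
After 3 (swap(6, 3)): [C, H, B, F, G, D, E, A]
After 4 (reverse(5, 6)): [C, H, B, F, G, E, D, A]
After 5 (reverse(1, 3)): [C, F, B, H, G, E, D, A]
After 6 (swap(3, 2)): [C, F, H, B, G, E, D, A]
After 7 (swap(5, 2)): [C, F, E, B, G, H, D, A]
After 8 (rotate_left(0, 4, k=3)): [B, G, C, F, E, H, D, A]
After 9 (reverse(4, 5)): [B, G, C, F, H, E, D, A]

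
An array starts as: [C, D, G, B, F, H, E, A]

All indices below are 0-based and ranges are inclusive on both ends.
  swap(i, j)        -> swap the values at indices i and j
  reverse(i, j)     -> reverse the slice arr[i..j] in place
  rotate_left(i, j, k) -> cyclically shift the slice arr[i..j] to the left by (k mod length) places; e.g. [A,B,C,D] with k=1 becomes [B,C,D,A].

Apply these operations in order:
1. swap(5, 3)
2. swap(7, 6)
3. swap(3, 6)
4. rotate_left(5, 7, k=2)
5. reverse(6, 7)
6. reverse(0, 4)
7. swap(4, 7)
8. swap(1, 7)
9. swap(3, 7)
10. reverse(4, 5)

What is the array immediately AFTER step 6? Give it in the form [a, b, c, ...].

After 1 (swap(5, 3)): [C, D, G, H, F, B, E, A]
After 2 (swap(7, 6)): [C, D, G, H, F, B, A, E]
After 3 (swap(3, 6)): [C, D, G, A, F, B, H, E]
After 4 (rotate_left(5, 7, k=2)): [C, D, G, A, F, E, B, H]
After 5 (reverse(6, 7)): [C, D, G, A, F, E, H, B]
After 6 (reverse(0, 4)): [F, A, G, D, C, E, H, B]

Answer: [F, A, G, D, C, E, H, B]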